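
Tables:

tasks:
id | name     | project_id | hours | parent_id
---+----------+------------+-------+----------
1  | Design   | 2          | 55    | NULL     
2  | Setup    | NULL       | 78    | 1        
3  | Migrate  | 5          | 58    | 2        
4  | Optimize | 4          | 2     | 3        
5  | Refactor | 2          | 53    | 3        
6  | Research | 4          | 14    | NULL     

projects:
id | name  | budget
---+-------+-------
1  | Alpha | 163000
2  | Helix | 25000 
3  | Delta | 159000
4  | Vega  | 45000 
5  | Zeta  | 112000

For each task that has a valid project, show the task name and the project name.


INNER JOIN keeps only tasks rows whose project_id matches an id in projects. Walk through each task:
  - task 1 (Design): project_id=2 -> matches Helix
  - task 2 (Setup): project_id=NULL, no match -> dropped
  - task 3 (Migrate): project_id=5 -> matches Zeta
  - task 4 (Optimize): project_id=4 -> matches Vega
  - task 5 (Refactor): project_id=2 -> matches Helix
  - task 6 (Research): project_id=4 -> matches Vega
So 1 of 6 rows is dropped.

SQL:
SELECT a.name, b.name AS project
FROM tasks a
INNER JOIN projects b ON a.project_id = b.id

Result:
name     | project
---------+--------
Design   | Helix  
Migrate  | Zeta   
Optimize | Vega   
Refactor | Helix  
Research | Vega   


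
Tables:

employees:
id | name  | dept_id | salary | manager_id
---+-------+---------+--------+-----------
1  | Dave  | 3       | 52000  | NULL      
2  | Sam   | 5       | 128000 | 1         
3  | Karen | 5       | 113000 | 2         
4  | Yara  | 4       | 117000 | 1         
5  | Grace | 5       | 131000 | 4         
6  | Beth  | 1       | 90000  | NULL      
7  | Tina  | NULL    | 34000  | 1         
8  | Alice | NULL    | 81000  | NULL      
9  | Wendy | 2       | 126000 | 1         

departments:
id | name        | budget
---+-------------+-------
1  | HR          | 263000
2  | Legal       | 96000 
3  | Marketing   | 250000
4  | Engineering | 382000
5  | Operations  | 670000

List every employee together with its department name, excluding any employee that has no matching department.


INNER JOIN keeps only employees rows whose dept_id matches an id in departments. Walk through each employee:
  - employee 1 (Dave): dept_id=3 -> matches Marketing
  - employee 2 (Sam): dept_id=5 -> matches Operations
  - employee 3 (Karen): dept_id=5 -> matches Operations
  - employee 4 (Yara): dept_id=4 -> matches Engineering
  - employee 5 (Grace): dept_id=5 -> matches Operations
  - employee 6 (Beth): dept_id=1 -> matches HR
  - employee 7 (Tina): dept_id=NULL, no match -> dropped
  - employee 8 (Alice): dept_id=NULL, no match -> dropped
  - employee 9 (Wendy): dept_id=2 -> matches Legal
So 2 of 9 rows are dropped.

SQL:
SELECT a.name, b.name AS department
FROM employees a
INNER JOIN departments b ON a.dept_id = b.id

Result:
name  | department 
------+------------
Dave  | Marketing  
Sam   | Operations 
Karen | Operations 
Yara  | Engineering
Grace | Operations 
Beth  | HR         
Wendy | Legal      


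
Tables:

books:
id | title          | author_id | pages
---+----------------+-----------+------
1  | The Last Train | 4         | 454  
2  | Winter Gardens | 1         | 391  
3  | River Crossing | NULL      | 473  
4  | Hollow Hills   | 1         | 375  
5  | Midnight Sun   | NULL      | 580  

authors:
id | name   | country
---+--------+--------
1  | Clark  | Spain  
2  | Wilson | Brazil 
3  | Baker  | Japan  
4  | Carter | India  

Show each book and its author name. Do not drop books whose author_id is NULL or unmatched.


LEFT JOIN keeps every row from books (the left table); where author_id has no match in authors, the author columns become NULL. Walk through each book:
  - book 1 (The Last Train): author_id=4 -> matches Carter
  - book 2 (Winter Gardens): author_id=1 -> matches Clark
  - book 3 (River Crossing): author_id=NULL, no match -> kept with NULL
  - book 4 (Hollow Hills): author_id=1 -> matches Clark
  - book 5 (Midnight Sun): author_id=NULL, no match -> kept with NULL
All 5 rows appear; 2 have NULL author.

SQL:
SELECT a.title, b.name AS author
FROM books a
LEFT JOIN authors b ON a.author_id = b.id

Result:
title          | author
---------------+-------
The Last Train | Carter
Winter Gardens | Clark 
River Crossing | NULL  
Hollow Hills   | Clark 
Midnight Sun   | NULL  


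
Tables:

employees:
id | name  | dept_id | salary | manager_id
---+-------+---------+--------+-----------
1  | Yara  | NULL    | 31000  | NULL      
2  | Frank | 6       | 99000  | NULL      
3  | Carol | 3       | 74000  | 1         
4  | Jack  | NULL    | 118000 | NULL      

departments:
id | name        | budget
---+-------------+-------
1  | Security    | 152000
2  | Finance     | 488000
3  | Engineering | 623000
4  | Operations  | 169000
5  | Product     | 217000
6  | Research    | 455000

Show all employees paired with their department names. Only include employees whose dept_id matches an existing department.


INNER JOIN keeps only employees rows whose dept_id matches an id in departments. Walk through each employee:
  - employee 1 (Yara): dept_id=NULL, no match -> dropped
  - employee 2 (Frank): dept_id=6 -> matches Research
  - employee 3 (Carol): dept_id=3 -> matches Engineering
  - employee 4 (Jack): dept_id=NULL, no match -> dropped
So 2 of 4 rows are dropped.

SQL:
SELECT a.name, b.name AS department
FROM employees a
INNER JOIN departments b ON a.dept_id = b.id

Result:
name  | department 
------+------------
Frank | Research   
Carol | Engineering


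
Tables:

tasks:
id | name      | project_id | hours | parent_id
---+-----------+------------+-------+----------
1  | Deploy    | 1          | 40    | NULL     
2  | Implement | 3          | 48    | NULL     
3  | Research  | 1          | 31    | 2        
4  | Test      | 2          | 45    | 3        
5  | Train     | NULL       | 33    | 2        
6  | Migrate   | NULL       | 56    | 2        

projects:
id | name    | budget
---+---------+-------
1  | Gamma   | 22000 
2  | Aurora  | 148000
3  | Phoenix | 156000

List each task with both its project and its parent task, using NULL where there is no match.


Two LEFT JOINs from the same base table tasks: one to projects via project_id, one to tasks itself via parent_id. Both are LEFT so every task is preserved.
Match against projects:
  - task 1 (Deploy): project_id=1 -> matches Gamma
  - task 2 (Implement): project_id=3 -> matches Phoenix
  - task 3 (Research): project_id=1 -> matches Gamma
  - task 4 (Test): project_id=2 -> matches Aurora
  - task 5 (Train): project_id=NULL, no match -> kept with NULL
  - task 6 (Migrate): project_id=NULL, no match -> kept with NULL
Match against tasks (self):
  - task 1 (Deploy): parent_id=NULL -> NULL
  - task 2 (Implement): parent_id=NULL -> NULL
  - task 3 (Research): parent_id=2 -> Implement
  - task 4 (Test): parent_id=3 -> Research
  - task 5 (Train): parent_id=2 -> Implement
  - task 6 (Migrate): parent_id=2 -> Implement

SQL:
SELECT a.name, b.name AS project, c.name AS parent
FROM tasks a
LEFT JOIN projects b ON a.project_id = b.id
LEFT JOIN tasks c ON a.parent_id = c.id

Result:
name      | project | parent   
----------+---------+----------
Deploy    | Gamma   | NULL     
Implement | Phoenix | NULL     
Research  | Gamma   | Implement
Test      | Aurora  | Research 
Train     | NULL    | Implement
Migrate   | NULL    | Implement


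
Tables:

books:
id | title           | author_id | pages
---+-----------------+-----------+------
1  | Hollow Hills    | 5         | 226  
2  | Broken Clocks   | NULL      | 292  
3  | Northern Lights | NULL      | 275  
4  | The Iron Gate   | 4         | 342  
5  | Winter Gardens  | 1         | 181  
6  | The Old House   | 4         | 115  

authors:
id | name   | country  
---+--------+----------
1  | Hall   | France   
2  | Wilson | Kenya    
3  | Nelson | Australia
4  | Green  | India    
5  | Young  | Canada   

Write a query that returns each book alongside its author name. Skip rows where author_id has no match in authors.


INNER JOIN keeps only books rows whose author_id matches an id in authors. Walk through each book:
  - book 1 (Hollow Hills): author_id=5 -> matches Young
  - book 2 (Broken Clocks): author_id=NULL, no match -> dropped
  - book 3 (Northern Lights): author_id=NULL, no match -> dropped
  - book 4 (The Iron Gate): author_id=4 -> matches Green
  - book 5 (Winter Gardens): author_id=1 -> matches Hall
  - book 6 (The Old House): author_id=4 -> matches Green
So 2 of 6 rows are dropped.

SQL:
SELECT a.title, b.name AS author
FROM books a
INNER JOIN authors b ON a.author_id = b.id

Result:
title          | author
---------------+-------
Hollow Hills   | Young 
The Iron Gate  | Green 
Winter Gardens | Hall  
The Old House  | Green 


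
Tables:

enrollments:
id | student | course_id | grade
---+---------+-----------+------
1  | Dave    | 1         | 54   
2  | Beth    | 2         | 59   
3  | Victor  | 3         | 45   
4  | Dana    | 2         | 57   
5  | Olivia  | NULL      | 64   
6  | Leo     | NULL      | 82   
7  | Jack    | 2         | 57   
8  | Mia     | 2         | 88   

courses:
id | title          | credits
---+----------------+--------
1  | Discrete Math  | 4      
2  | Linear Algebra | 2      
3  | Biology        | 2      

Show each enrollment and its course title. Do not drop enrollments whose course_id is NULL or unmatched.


LEFT JOIN keeps every row from enrollments (the left table); where course_id has no match in courses, the course columns become NULL. Walk through each enrollment:
  - enrollment 1 (Dave): course_id=1 -> matches Discrete Math
  - enrollment 2 (Beth): course_id=2 -> matches Linear Algebra
  - enrollment 3 (Victor): course_id=3 -> matches Biology
  - enrollment 4 (Dana): course_id=2 -> matches Linear Algebra
  - enrollment 5 (Olivia): course_id=NULL, no match -> kept with NULL
  - enrollment 6 (Leo): course_id=NULL, no match -> kept with NULL
  - enrollment 7 (Jack): course_id=2 -> matches Linear Algebra
  - enrollment 8 (Mia): course_id=2 -> matches Linear Algebra
All 8 rows appear; 2 have NULL course.

SQL:
SELECT a.student, b.title AS course
FROM enrollments a
LEFT JOIN courses b ON a.course_id = b.id

Result:
student | course        
--------+---------------
Dave    | Discrete Math 
Beth    | Linear Algebra
Victor  | Biology       
Dana    | Linear Algebra
Olivia  | NULL          
Leo     | NULL          
Jack    | Linear Algebra
Mia     | Linear Algebra


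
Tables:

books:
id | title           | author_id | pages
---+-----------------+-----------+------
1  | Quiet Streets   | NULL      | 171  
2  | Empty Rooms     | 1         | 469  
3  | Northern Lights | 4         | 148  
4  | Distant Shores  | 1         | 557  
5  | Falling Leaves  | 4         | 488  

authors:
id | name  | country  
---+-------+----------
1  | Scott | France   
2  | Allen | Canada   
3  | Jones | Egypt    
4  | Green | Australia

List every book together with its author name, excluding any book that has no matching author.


INNER JOIN keeps only books rows whose author_id matches an id in authors. Walk through each book:
  - book 1 (Quiet Streets): author_id=NULL, no match -> dropped
  - book 2 (Empty Rooms): author_id=1 -> matches Scott
  - book 3 (Northern Lights): author_id=4 -> matches Green
  - book 4 (Distant Shores): author_id=1 -> matches Scott
  - book 5 (Falling Leaves): author_id=4 -> matches Green
So 1 of 5 rows is dropped.

SQL:
SELECT a.title, b.name AS author
FROM books a
INNER JOIN authors b ON a.author_id = b.id

Result:
title           | author
----------------+-------
Empty Rooms     | Scott 
Northern Lights | Green 
Distant Shores  | Scott 
Falling Leaves  | Green 


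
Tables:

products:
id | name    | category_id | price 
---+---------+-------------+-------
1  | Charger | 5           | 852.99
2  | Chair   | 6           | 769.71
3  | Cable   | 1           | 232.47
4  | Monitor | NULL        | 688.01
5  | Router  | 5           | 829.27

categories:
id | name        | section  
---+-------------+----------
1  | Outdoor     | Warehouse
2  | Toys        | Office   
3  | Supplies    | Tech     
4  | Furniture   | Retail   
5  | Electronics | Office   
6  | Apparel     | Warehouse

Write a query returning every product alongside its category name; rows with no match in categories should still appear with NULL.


LEFT JOIN keeps every row from products (the left table); where category_id has no match in categories, the category columns become NULL. Walk through each product:
  - product 1 (Charger): category_id=5 -> matches Electronics
  - product 2 (Chair): category_id=6 -> matches Apparel
  - product 3 (Cable): category_id=1 -> matches Outdoor
  - product 4 (Monitor): category_id=NULL, no match -> kept with NULL
  - product 5 (Router): category_id=5 -> matches Electronics
All 5 rows appear; 1 has NULL category.

SQL:
SELECT a.name, b.name AS category
FROM products a
LEFT JOIN categories b ON a.category_id = b.id

Result:
name    | category   
--------+------------
Charger | Electronics
Chair   | Apparel    
Cable   | Outdoor    
Monitor | NULL       
Router  | Electronics


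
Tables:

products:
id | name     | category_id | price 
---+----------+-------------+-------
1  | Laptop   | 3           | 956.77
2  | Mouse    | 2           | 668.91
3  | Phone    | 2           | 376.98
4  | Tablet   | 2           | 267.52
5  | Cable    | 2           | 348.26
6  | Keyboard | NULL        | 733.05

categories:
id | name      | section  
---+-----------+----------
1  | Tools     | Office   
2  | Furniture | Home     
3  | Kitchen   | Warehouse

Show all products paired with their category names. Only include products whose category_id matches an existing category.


INNER JOIN keeps only products rows whose category_id matches an id in categories. Walk through each product:
  - product 1 (Laptop): category_id=3 -> matches Kitchen
  - product 2 (Mouse): category_id=2 -> matches Furniture
  - product 3 (Phone): category_id=2 -> matches Furniture
  - product 4 (Tablet): category_id=2 -> matches Furniture
  - product 5 (Cable): category_id=2 -> matches Furniture
  - product 6 (Keyboard): category_id=NULL, no match -> dropped
So 1 of 6 rows is dropped.

SQL:
SELECT a.name, b.name AS category
FROM products a
INNER JOIN categories b ON a.category_id = b.id

Result:
name   | category 
-------+----------
Laptop | Kitchen  
Mouse  | Furniture
Phone  | Furniture
Tablet | Furniture
Cable  | Furniture


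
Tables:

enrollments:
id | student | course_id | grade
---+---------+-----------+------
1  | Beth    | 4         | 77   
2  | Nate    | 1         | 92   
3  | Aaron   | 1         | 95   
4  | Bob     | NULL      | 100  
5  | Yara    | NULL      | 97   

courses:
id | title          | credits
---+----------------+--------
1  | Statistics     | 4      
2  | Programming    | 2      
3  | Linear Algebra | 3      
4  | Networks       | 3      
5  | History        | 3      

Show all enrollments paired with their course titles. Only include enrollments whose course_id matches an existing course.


INNER JOIN keeps only enrollments rows whose course_id matches an id in courses. Walk through each enrollment:
  - enrollment 1 (Beth): course_id=4 -> matches Networks
  - enrollment 2 (Nate): course_id=1 -> matches Statistics
  - enrollment 3 (Aaron): course_id=1 -> matches Statistics
  - enrollment 4 (Bob): course_id=NULL, no match -> dropped
  - enrollment 5 (Yara): course_id=NULL, no match -> dropped
So 2 of 5 rows are dropped.

SQL:
SELECT a.student, b.title AS course
FROM enrollments a
INNER JOIN courses b ON a.course_id = b.id

Result:
student | course    
--------+-----------
Beth    | Networks  
Nate    | Statistics
Aaron   | Statistics


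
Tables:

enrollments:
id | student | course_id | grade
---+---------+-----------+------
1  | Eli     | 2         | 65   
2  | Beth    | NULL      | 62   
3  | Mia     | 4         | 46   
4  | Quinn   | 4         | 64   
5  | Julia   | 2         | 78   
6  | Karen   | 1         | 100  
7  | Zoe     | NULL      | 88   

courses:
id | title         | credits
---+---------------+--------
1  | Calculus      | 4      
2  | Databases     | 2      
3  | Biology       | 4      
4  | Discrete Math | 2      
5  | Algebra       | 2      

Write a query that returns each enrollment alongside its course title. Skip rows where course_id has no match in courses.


INNER JOIN keeps only enrollments rows whose course_id matches an id in courses. Walk through each enrollment:
  - enrollment 1 (Eli): course_id=2 -> matches Databases
  - enrollment 2 (Beth): course_id=NULL, no match -> dropped
  - enrollment 3 (Mia): course_id=4 -> matches Discrete Math
  - enrollment 4 (Quinn): course_id=4 -> matches Discrete Math
  - enrollment 5 (Julia): course_id=2 -> matches Databases
  - enrollment 6 (Karen): course_id=1 -> matches Calculus
  - enrollment 7 (Zoe): course_id=NULL, no match -> dropped
So 2 of 7 rows are dropped.

SQL:
SELECT a.student, b.title AS course
FROM enrollments a
INNER JOIN courses b ON a.course_id = b.id

Result:
student | course       
--------+--------------
Eli     | Databases    
Mia     | Discrete Math
Quinn   | Discrete Math
Julia   | Databases    
Karen   | Calculus     


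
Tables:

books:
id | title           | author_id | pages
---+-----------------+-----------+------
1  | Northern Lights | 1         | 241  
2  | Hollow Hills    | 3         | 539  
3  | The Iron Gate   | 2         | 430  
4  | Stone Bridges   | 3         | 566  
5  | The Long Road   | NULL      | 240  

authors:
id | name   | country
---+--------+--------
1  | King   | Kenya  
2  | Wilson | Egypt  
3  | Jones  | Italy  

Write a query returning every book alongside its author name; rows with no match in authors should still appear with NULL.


LEFT JOIN keeps every row from books (the left table); where author_id has no match in authors, the author columns become NULL. Walk through each book:
  - book 1 (Northern Lights): author_id=1 -> matches King
  - book 2 (Hollow Hills): author_id=3 -> matches Jones
  - book 3 (The Iron Gate): author_id=2 -> matches Wilson
  - book 4 (Stone Bridges): author_id=3 -> matches Jones
  - book 5 (The Long Road): author_id=NULL, no match -> kept with NULL
All 5 rows appear; 1 has NULL author.

SQL:
SELECT a.title, b.name AS author
FROM books a
LEFT JOIN authors b ON a.author_id = b.id

Result:
title           | author
----------------+-------
Northern Lights | King  
Hollow Hills    | Jones 
The Iron Gate   | Wilson
Stone Bridges   | Jones 
The Long Road   | NULL  


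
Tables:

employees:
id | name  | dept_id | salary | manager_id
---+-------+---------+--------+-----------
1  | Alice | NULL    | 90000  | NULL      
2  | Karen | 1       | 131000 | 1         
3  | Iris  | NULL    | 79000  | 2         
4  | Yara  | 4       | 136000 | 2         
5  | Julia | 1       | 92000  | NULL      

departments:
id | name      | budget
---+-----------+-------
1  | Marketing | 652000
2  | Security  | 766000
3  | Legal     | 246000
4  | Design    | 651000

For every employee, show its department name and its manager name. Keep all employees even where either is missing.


Two LEFT JOINs from the same base table employees: one to departments via dept_id, one to employees itself via manager_id. Both are LEFT so every employee is preserved.
Match against departments:
  - employee 1 (Alice): dept_id=NULL, no match -> kept with NULL
  - employee 2 (Karen): dept_id=1 -> matches Marketing
  - employee 3 (Iris): dept_id=NULL, no match -> kept with NULL
  - employee 4 (Yara): dept_id=4 -> matches Design
  - employee 5 (Julia): dept_id=1 -> matches Marketing
Match against employees (self):
  - employee 1 (Alice): manager_id=NULL -> NULL
  - employee 2 (Karen): manager_id=1 -> Alice
  - employee 3 (Iris): manager_id=2 -> Karen
  - employee 4 (Yara): manager_id=2 -> Karen
  - employee 5 (Julia): manager_id=NULL -> NULL

SQL:
SELECT a.name, b.name AS department, c.name AS manager
FROM employees a
LEFT JOIN departments b ON a.dept_id = b.id
LEFT JOIN employees c ON a.manager_id = c.id

Result:
name  | department | manager
------+------------+--------
Alice | NULL       | NULL   
Karen | Marketing  | Alice  
Iris  | NULL       | Karen  
Yara  | Design     | Karen  
Julia | Marketing  | NULL   


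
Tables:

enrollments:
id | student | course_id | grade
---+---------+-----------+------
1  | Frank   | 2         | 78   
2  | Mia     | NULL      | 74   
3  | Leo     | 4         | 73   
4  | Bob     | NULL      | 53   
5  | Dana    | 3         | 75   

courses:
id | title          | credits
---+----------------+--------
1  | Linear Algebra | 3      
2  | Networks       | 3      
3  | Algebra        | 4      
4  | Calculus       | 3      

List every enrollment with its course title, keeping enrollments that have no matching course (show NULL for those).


LEFT JOIN keeps every row from enrollments (the left table); where course_id has no match in courses, the course columns become NULL. Walk through each enrollment:
  - enrollment 1 (Frank): course_id=2 -> matches Networks
  - enrollment 2 (Mia): course_id=NULL, no match -> kept with NULL
  - enrollment 3 (Leo): course_id=4 -> matches Calculus
  - enrollment 4 (Bob): course_id=NULL, no match -> kept with NULL
  - enrollment 5 (Dana): course_id=3 -> matches Algebra
All 5 rows appear; 2 have NULL course.

SQL:
SELECT a.student, b.title AS course
FROM enrollments a
LEFT JOIN courses b ON a.course_id = b.id

Result:
student | course  
--------+---------
Frank   | Networks
Mia     | NULL    
Leo     | Calculus
Bob     | NULL    
Dana    | Algebra 


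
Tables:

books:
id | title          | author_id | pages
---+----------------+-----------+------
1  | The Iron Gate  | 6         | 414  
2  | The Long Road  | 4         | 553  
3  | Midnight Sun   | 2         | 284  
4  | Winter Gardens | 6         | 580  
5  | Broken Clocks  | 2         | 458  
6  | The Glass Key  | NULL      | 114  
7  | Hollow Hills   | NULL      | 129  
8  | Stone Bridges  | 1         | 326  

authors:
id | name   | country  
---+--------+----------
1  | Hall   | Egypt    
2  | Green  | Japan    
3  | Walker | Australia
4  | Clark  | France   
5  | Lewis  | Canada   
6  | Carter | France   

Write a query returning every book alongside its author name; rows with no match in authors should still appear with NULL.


LEFT JOIN keeps every row from books (the left table); where author_id has no match in authors, the author columns become NULL. Walk through each book:
  - book 1 (The Iron Gate): author_id=6 -> matches Carter
  - book 2 (The Long Road): author_id=4 -> matches Clark
  - book 3 (Midnight Sun): author_id=2 -> matches Green
  - book 4 (Winter Gardens): author_id=6 -> matches Carter
  - book 5 (Broken Clocks): author_id=2 -> matches Green
  - book 6 (The Glass Key): author_id=NULL, no match -> kept with NULL
  - book 7 (Hollow Hills): author_id=NULL, no match -> kept with NULL
  - book 8 (Stone Bridges): author_id=1 -> matches Hall
All 8 rows appear; 2 have NULL author.

SQL:
SELECT a.title, b.name AS author
FROM books a
LEFT JOIN authors b ON a.author_id = b.id

Result:
title          | author
---------------+-------
The Iron Gate  | Carter
The Long Road  | Clark 
Midnight Sun   | Green 
Winter Gardens | Carter
Broken Clocks  | Green 
The Glass Key  | NULL  
Hollow Hills   | NULL  
Stone Bridges  | Hall  


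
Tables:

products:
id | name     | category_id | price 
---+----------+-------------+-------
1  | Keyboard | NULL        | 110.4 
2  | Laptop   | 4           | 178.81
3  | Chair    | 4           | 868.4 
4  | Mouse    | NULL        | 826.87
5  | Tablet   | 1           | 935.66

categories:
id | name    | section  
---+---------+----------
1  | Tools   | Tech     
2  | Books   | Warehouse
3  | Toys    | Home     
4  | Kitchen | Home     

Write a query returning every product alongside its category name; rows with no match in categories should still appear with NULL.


LEFT JOIN keeps every row from products (the left table); where category_id has no match in categories, the category columns become NULL. Walk through each product:
  - product 1 (Keyboard): category_id=NULL, no match -> kept with NULL
  - product 2 (Laptop): category_id=4 -> matches Kitchen
  - product 3 (Chair): category_id=4 -> matches Kitchen
  - product 4 (Mouse): category_id=NULL, no match -> kept with NULL
  - product 5 (Tablet): category_id=1 -> matches Tools
All 5 rows appear; 2 have NULL category.

SQL:
SELECT a.name, b.name AS category
FROM products a
LEFT JOIN categories b ON a.category_id = b.id

Result:
name     | category
---------+---------
Keyboard | NULL    
Laptop   | Kitchen 
Chair    | Kitchen 
Mouse    | NULL    
Tablet   | Tools   


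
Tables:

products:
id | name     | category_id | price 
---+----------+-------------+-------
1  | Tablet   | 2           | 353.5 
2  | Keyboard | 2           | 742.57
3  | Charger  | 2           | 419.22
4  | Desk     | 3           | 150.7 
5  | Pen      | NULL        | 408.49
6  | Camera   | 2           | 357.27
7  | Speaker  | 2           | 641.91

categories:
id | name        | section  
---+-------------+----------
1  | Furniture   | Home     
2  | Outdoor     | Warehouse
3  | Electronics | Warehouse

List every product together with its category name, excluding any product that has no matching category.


INNER JOIN keeps only products rows whose category_id matches an id in categories. Walk through each product:
  - product 1 (Tablet): category_id=2 -> matches Outdoor
  - product 2 (Keyboard): category_id=2 -> matches Outdoor
  - product 3 (Charger): category_id=2 -> matches Outdoor
  - product 4 (Desk): category_id=3 -> matches Electronics
  - product 5 (Pen): category_id=NULL, no match -> dropped
  - product 6 (Camera): category_id=2 -> matches Outdoor
  - product 7 (Speaker): category_id=2 -> matches Outdoor
So 1 of 7 rows is dropped.

SQL:
SELECT a.name, b.name AS category
FROM products a
INNER JOIN categories b ON a.category_id = b.id

Result:
name     | category   
---------+------------
Tablet   | Outdoor    
Keyboard | Outdoor    
Charger  | Outdoor    
Desk     | Electronics
Camera   | Outdoor    
Speaker  | Outdoor    


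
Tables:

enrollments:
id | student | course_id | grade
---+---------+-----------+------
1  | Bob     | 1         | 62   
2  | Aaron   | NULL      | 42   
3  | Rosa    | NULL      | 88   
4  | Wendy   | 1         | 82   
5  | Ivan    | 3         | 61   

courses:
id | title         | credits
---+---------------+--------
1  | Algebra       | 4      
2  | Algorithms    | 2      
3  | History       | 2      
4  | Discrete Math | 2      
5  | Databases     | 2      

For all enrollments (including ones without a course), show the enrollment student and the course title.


LEFT JOIN keeps every row from enrollments (the left table); where course_id has no match in courses, the course columns become NULL. Walk through each enrollment:
  - enrollment 1 (Bob): course_id=1 -> matches Algebra
  - enrollment 2 (Aaron): course_id=NULL, no match -> kept with NULL
  - enrollment 3 (Rosa): course_id=NULL, no match -> kept with NULL
  - enrollment 4 (Wendy): course_id=1 -> matches Algebra
  - enrollment 5 (Ivan): course_id=3 -> matches History
All 5 rows appear; 2 have NULL course.

SQL:
SELECT a.student, b.title AS course
FROM enrollments a
LEFT JOIN courses b ON a.course_id = b.id

Result:
student | course 
--------+--------
Bob     | Algebra
Aaron   | NULL   
Rosa    | NULL   
Wendy   | Algebra
Ivan    | History


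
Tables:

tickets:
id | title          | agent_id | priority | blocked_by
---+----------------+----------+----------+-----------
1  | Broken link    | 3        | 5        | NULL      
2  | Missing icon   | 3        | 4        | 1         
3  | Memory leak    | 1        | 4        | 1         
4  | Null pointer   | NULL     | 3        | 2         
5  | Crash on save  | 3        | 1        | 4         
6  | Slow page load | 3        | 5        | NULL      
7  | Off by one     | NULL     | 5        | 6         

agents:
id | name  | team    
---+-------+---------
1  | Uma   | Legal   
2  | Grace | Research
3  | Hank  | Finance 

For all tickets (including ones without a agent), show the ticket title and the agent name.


LEFT JOIN keeps every row from tickets (the left table); where agent_id has no match in agents, the agent columns become NULL. Walk through each ticket:
  - ticket 1 (Broken link): agent_id=3 -> matches Hank
  - ticket 2 (Missing icon): agent_id=3 -> matches Hank
  - ticket 3 (Memory leak): agent_id=1 -> matches Uma
  - ticket 4 (Null pointer): agent_id=NULL, no match -> kept with NULL
  - ticket 5 (Crash on save): agent_id=3 -> matches Hank
  - ticket 6 (Slow page load): agent_id=3 -> matches Hank
  - ticket 7 (Off by one): agent_id=NULL, no match -> kept with NULL
All 7 rows appear; 2 have NULL agent.

SQL:
SELECT a.title, b.name AS agent
FROM tickets a
LEFT JOIN agents b ON a.agent_id = b.id

Result:
title          | agent
---------------+------
Broken link    | Hank 
Missing icon   | Hank 
Memory leak    | Uma  
Null pointer   | NULL 
Crash on save  | Hank 
Slow page load | Hank 
Off by one     | NULL 


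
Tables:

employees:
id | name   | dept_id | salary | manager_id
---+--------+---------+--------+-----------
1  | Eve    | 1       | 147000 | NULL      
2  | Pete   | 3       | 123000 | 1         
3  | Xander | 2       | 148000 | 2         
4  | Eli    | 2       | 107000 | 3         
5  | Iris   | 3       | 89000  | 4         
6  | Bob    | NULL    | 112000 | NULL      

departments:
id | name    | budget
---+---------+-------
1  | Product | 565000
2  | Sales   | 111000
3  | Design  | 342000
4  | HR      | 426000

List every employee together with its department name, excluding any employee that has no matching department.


INNER JOIN keeps only employees rows whose dept_id matches an id in departments. Walk through each employee:
  - employee 1 (Eve): dept_id=1 -> matches Product
  - employee 2 (Pete): dept_id=3 -> matches Design
  - employee 3 (Xander): dept_id=2 -> matches Sales
  - employee 4 (Eli): dept_id=2 -> matches Sales
  - employee 5 (Iris): dept_id=3 -> matches Design
  - employee 6 (Bob): dept_id=NULL, no match -> dropped
So 1 of 6 rows is dropped.

SQL:
SELECT a.name, b.name AS department
FROM employees a
INNER JOIN departments b ON a.dept_id = b.id

Result:
name   | department
-------+-----------
Eve    | Product   
Pete   | Design    
Xander | Sales     
Eli    | Sales     
Iris   | Design    


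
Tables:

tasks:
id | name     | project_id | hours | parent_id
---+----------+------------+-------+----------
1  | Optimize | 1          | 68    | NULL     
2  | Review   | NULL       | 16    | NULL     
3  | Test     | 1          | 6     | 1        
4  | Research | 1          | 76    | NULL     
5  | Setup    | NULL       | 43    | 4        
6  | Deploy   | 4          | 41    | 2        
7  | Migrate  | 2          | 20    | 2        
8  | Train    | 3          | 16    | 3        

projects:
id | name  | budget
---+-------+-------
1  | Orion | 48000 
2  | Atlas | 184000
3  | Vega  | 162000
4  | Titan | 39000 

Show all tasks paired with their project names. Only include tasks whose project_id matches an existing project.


INNER JOIN keeps only tasks rows whose project_id matches an id in projects. Walk through each task:
  - task 1 (Optimize): project_id=1 -> matches Orion
  - task 2 (Review): project_id=NULL, no match -> dropped
  - task 3 (Test): project_id=1 -> matches Orion
  - task 4 (Research): project_id=1 -> matches Orion
  - task 5 (Setup): project_id=NULL, no match -> dropped
  - task 6 (Deploy): project_id=4 -> matches Titan
  - task 7 (Migrate): project_id=2 -> matches Atlas
  - task 8 (Train): project_id=3 -> matches Vega
So 2 of 8 rows are dropped.

SQL:
SELECT a.name, b.name AS project
FROM tasks a
INNER JOIN projects b ON a.project_id = b.id

Result:
name     | project
---------+--------
Optimize | Orion  
Test     | Orion  
Research | Orion  
Deploy   | Titan  
Migrate  | Atlas  
Train    | Vega   


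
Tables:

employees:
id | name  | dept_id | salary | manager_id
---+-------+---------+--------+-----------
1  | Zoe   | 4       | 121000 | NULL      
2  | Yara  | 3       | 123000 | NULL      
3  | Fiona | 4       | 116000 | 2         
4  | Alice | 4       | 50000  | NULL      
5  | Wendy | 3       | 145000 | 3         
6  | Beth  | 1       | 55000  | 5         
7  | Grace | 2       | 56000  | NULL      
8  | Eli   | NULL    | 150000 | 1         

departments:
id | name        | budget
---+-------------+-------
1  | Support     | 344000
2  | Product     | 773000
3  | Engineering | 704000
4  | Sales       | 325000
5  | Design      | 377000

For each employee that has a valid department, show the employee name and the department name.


INNER JOIN keeps only employees rows whose dept_id matches an id in departments. Walk through each employee:
  - employee 1 (Zoe): dept_id=4 -> matches Sales
  - employee 2 (Yara): dept_id=3 -> matches Engineering
  - employee 3 (Fiona): dept_id=4 -> matches Sales
  - employee 4 (Alice): dept_id=4 -> matches Sales
  - employee 5 (Wendy): dept_id=3 -> matches Engineering
  - employee 6 (Beth): dept_id=1 -> matches Support
  - employee 7 (Grace): dept_id=2 -> matches Product
  - employee 8 (Eli): dept_id=NULL, no match -> dropped
So 1 of 8 rows is dropped.

SQL:
SELECT a.name, b.name AS department
FROM employees a
INNER JOIN departments b ON a.dept_id = b.id

Result:
name  | department 
------+------------
Zoe   | Sales      
Yara  | Engineering
Fiona | Sales      
Alice | Sales      
Wendy | Engineering
Beth  | Support    
Grace | Product    


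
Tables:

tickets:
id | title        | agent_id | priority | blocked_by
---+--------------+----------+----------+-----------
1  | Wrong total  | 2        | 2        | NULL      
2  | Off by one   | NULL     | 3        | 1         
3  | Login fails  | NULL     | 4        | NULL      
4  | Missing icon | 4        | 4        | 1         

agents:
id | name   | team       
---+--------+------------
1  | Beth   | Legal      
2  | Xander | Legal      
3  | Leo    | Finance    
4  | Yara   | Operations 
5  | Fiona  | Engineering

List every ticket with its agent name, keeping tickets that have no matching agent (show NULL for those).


LEFT JOIN keeps every row from tickets (the left table); where agent_id has no match in agents, the agent columns become NULL. Walk through each ticket:
  - ticket 1 (Wrong total): agent_id=2 -> matches Xander
  - ticket 2 (Off by one): agent_id=NULL, no match -> kept with NULL
  - ticket 3 (Login fails): agent_id=NULL, no match -> kept with NULL
  - ticket 4 (Missing icon): agent_id=4 -> matches Yara
All 4 rows appear; 2 have NULL agent.

SQL:
SELECT a.title, b.name AS agent
FROM tickets a
LEFT JOIN agents b ON a.agent_id = b.id

Result:
title        | agent 
-------------+-------
Wrong total  | Xander
Off by one   | NULL  
Login fails  | NULL  
Missing icon | Yara  


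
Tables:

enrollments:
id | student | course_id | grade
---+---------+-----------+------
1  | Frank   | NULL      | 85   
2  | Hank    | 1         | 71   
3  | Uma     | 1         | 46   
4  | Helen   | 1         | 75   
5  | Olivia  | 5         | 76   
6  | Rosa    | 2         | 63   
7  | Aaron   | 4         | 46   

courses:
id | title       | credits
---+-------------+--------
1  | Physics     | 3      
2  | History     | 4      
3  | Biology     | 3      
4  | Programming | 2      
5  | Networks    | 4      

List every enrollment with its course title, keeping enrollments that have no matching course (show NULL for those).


LEFT JOIN keeps every row from enrollments (the left table); where course_id has no match in courses, the course columns become NULL. Walk through each enrollment:
  - enrollment 1 (Frank): course_id=NULL, no match -> kept with NULL
  - enrollment 2 (Hank): course_id=1 -> matches Physics
  - enrollment 3 (Uma): course_id=1 -> matches Physics
  - enrollment 4 (Helen): course_id=1 -> matches Physics
  - enrollment 5 (Olivia): course_id=5 -> matches Networks
  - enrollment 6 (Rosa): course_id=2 -> matches History
  - enrollment 7 (Aaron): course_id=4 -> matches Programming
All 7 rows appear; 1 has NULL course.

SQL:
SELECT a.student, b.title AS course
FROM enrollments a
LEFT JOIN courses b ON a.course_id = b.id

Result:
student | course     
--------+------------
Frank   | NULL       
Hank    | Physics    
Uma     | Physics    
Helen   | Physics    
Olivia  | Networks   
Rosa    | History    
Aaron   | Programming


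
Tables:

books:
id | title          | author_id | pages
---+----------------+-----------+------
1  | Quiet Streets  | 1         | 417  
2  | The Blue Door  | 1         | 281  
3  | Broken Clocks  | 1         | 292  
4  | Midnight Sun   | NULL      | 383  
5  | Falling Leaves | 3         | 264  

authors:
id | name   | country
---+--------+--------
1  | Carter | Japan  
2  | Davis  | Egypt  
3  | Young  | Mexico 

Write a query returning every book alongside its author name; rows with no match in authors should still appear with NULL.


LEFT JOIN keeps every row from books (the left table); where author_id has no match in authors, the author columns become NULL. Walk through each book:
  - book 1 (Quiet Streets): author_id=1 -> matches Carter
  - book 2 (The Blue Door): author_id=1 -> matches Carter
  - book 3 (Broken Clocks): author_id=1 -> matches Carter
  - book 4 (Midnight Sun): author_id=NULL, no match -> kept with NULL
  - book 5 (Falling Leaves): author_id=3 -> matches Young
All 5 rows appear; 1 has NULL author.

SQL:
SELECT a.title, b.name AS author
FROM books a
LEFT JOIN authors b ON a.author_id = b.id

Result:
title          | author
---------------+-------
Quiet Streets  | Carter
The Blue Door  | Carter
Broken Clocks  | Carter
Midnight Sun   | NULL  
Falling Leaves | Young 


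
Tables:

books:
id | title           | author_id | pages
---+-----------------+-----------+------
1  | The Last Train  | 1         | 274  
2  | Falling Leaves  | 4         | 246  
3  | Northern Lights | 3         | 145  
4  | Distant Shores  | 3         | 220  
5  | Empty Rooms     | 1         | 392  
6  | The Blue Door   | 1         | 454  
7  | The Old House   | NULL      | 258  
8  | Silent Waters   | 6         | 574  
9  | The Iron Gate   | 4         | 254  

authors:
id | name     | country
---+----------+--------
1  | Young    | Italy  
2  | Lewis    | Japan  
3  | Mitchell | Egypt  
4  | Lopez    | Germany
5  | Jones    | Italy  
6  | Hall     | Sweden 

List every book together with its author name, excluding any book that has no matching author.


INNER JOIN keeps only books rows whose author_id matches an id in authors. Walk through each book:
  - book 1 (The Last Train): author_id=1 -> matches Young
  - book 2 (Falling Leaves): author_id=4 -> matches Lopez
  - book 3 (Northern Lights): author_id=3 -> matches Mitchell
  - book 4 (Distant Shores): author_id=3 -> matches Mitchell
  - book 5 (Empty Rooms): author_id=1 -> matches Young
  - book 6 (The Blue Door): author_id=1 -> matches Young
  - book 7 (The Old House): author_id=NULL, no match -> dropped
  - book 8 (Silent Waters): author_id=6 -> matches Hall
  - book 9 (The Iron Gate): author_id=4 -> matches Lopez
So 1 of 9 rows is dropped.

SQL:
SELECT a.title, b.name AS author
FROM books a
INNER JOIN authors b ON a.author_id = b.id

Result:
title           | author  
----------------+---------
The Last Train  | Young   
Falling Leaves  | Lopez   
Northern Lights | Mitchell
Distant Shores  | Mitchell
Empty Rooms     | Young   
The Blue Door   | Young   
Silent Waters   | Hall    
The Iron Gate   | Lopez   


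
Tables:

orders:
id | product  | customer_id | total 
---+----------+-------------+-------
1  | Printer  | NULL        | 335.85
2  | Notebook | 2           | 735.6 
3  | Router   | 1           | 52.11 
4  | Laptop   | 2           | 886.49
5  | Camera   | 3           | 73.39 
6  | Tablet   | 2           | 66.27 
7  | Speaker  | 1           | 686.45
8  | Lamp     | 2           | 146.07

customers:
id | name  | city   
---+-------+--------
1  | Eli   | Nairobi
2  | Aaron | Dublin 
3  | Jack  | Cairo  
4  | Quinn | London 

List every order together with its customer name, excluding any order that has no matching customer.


INNER JOIN keeps only orders rows whose customer_id matches an id in customers. Walk through each order:
  - order 1 (Printer): customer_id=NULL, no match -> dropped
  - order 2 (Notebook): customer_id=2 -> matches Aaron
  - order 3 (Router): customer_id=1 -> matches Eli
  - order 4 (Laptop): customer_id=2 -> matches Aaron
  - order 5 (Camera): customer_id=3 -> matches Jack
  - order 6 (Tablet): customer_id=2 -> matches Aaron
  - order 7 (Speaker): customer_id=1 -> matches Eli
  - order 8 (Lamp): customer_id=2 -> matches Aaron
So 1 of 8 rows is dropped.

SQL:
SELECT a.product, b.name AS customer
FROM orders a
INNER JOIN customers b ON a.customer_id = b.id

Result:
product  | customer
---------+---------
Notebook | Aaron   
Router   | Eli     
Laptop   | Aaron   
Camera   | Jack    
Tablet   | Aaron   
Speaker  | Eli     
Lamp     | Aaron   
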